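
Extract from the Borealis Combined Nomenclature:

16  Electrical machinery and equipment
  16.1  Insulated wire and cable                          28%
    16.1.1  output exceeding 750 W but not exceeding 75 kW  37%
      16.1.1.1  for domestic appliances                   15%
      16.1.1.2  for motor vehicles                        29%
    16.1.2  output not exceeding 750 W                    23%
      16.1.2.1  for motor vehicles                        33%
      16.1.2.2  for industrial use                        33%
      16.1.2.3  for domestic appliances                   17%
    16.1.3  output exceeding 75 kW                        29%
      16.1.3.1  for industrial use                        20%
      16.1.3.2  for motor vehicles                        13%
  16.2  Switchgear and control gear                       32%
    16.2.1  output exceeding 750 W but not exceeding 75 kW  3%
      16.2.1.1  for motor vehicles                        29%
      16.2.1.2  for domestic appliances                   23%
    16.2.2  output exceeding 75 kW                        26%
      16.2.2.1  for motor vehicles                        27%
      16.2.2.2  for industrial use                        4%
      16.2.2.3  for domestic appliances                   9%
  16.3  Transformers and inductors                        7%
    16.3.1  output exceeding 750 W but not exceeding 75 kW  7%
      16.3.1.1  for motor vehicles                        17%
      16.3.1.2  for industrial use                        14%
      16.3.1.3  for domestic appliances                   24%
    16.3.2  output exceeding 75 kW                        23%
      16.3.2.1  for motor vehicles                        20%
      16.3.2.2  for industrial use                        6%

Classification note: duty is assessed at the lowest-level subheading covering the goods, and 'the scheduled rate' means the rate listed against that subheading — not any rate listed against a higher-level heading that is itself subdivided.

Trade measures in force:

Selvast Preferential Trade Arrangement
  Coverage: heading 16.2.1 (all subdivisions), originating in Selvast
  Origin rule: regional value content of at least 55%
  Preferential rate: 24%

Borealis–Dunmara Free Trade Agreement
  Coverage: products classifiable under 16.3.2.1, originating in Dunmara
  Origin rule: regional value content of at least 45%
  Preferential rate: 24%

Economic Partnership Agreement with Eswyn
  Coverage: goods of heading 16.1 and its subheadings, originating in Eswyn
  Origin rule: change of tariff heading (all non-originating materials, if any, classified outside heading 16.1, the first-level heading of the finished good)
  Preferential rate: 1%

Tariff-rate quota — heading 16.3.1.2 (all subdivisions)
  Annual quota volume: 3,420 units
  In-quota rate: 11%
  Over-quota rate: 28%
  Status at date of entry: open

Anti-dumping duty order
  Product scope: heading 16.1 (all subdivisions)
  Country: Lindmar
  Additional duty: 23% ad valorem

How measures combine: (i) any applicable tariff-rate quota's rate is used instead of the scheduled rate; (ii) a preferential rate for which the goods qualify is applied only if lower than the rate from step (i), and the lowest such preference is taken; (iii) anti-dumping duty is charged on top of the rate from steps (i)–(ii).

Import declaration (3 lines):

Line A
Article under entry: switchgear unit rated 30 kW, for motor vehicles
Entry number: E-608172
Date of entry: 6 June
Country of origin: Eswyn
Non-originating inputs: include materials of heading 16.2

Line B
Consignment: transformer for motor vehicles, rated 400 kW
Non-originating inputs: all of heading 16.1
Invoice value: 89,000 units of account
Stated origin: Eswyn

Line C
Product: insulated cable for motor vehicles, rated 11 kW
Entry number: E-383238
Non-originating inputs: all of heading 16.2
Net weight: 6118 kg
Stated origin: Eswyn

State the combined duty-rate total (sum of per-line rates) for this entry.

50%

Line A: switchgear unit → 16.2; rated 30 kW → 16.2.1; for motor vehicles → 16.2.1.1. Scheduled 29%. Eswyn agreement on 16.1: 16.2.1.1 not covered. → 29%.
Line B: transformer → 16.3; rated 400 kW → 16.3.2; for motor vehicles → 16.3.2.1. Scheduled 20%. Eswyn agreement on 16.1: 16.3.2.1 not covered. → 20%.
Line C: insulated cable → 16.1; rated 11 kW → 16.1.1; for motor vehicles → 16.1.1.2. Scheduled 29%. Eswyn agreement on 16.1: CTH met → 1% available; preferential 1%. → 1%.
Sum: 29% + 20% + 1% = 50%.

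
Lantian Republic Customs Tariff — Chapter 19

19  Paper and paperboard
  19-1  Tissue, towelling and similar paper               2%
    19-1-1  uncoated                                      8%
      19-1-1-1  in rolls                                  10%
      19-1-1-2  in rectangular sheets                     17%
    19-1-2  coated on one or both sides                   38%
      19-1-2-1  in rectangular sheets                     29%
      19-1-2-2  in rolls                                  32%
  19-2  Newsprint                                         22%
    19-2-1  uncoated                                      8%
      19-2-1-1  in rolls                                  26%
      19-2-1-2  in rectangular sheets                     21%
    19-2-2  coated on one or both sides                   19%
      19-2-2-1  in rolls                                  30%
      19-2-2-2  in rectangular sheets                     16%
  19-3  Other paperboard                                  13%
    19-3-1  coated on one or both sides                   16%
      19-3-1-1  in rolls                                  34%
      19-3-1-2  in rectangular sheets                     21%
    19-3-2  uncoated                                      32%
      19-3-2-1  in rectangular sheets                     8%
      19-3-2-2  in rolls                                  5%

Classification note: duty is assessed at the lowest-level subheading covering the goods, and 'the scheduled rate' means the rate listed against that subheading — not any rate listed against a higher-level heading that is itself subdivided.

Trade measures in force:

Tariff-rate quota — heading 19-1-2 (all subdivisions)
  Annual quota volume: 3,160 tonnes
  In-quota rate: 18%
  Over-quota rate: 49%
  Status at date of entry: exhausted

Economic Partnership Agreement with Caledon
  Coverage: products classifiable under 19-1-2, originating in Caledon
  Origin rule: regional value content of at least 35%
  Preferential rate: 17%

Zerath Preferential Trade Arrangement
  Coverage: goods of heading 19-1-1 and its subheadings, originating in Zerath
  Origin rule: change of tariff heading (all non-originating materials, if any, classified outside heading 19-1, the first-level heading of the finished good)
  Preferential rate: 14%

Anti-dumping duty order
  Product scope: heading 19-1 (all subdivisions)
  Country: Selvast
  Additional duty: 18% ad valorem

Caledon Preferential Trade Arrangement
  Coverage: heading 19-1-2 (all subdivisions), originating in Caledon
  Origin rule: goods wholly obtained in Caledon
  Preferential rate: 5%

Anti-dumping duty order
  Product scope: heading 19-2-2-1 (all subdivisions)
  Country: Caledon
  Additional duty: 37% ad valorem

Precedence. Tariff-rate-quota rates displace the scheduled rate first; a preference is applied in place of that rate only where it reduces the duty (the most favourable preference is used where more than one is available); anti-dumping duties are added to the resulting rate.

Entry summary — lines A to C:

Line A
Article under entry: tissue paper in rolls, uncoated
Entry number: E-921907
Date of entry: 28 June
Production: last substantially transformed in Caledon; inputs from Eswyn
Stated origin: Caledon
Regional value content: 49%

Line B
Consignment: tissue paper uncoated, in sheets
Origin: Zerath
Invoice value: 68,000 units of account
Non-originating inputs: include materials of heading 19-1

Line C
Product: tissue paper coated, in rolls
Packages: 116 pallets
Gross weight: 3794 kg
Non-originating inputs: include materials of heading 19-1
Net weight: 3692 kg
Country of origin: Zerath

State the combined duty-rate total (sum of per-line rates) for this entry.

76%

Line A: tissue paper → 19-1; uncoated → 19-1-1; in rolls → 19-1-1-1. Scheduled 10%. Caledon agreement on 19-1-2: 19-1-1-1 not covered; Caledon agreement on 19-1-2: 19-1-1-1 not covered. → 10%.
Line B: tissue paper → 19-1; uncoated → 19-1-1; in sheets → 19-1-1-2. Scheduled 17%. Zerath agreement on 19-1-1: CTH not met. → 17%.
Line C: tissue paper → 19-1; coated → 19-1-2; in rolls → 19-1-2-2. Scheduled 32%. quota on 19-1-2 exhausted → over-quota 49%; Zerath agreement on 19-1-1: 19-1-2-2 not covered. → 49%.
Sum: 10% + 17% + 49% = 76%.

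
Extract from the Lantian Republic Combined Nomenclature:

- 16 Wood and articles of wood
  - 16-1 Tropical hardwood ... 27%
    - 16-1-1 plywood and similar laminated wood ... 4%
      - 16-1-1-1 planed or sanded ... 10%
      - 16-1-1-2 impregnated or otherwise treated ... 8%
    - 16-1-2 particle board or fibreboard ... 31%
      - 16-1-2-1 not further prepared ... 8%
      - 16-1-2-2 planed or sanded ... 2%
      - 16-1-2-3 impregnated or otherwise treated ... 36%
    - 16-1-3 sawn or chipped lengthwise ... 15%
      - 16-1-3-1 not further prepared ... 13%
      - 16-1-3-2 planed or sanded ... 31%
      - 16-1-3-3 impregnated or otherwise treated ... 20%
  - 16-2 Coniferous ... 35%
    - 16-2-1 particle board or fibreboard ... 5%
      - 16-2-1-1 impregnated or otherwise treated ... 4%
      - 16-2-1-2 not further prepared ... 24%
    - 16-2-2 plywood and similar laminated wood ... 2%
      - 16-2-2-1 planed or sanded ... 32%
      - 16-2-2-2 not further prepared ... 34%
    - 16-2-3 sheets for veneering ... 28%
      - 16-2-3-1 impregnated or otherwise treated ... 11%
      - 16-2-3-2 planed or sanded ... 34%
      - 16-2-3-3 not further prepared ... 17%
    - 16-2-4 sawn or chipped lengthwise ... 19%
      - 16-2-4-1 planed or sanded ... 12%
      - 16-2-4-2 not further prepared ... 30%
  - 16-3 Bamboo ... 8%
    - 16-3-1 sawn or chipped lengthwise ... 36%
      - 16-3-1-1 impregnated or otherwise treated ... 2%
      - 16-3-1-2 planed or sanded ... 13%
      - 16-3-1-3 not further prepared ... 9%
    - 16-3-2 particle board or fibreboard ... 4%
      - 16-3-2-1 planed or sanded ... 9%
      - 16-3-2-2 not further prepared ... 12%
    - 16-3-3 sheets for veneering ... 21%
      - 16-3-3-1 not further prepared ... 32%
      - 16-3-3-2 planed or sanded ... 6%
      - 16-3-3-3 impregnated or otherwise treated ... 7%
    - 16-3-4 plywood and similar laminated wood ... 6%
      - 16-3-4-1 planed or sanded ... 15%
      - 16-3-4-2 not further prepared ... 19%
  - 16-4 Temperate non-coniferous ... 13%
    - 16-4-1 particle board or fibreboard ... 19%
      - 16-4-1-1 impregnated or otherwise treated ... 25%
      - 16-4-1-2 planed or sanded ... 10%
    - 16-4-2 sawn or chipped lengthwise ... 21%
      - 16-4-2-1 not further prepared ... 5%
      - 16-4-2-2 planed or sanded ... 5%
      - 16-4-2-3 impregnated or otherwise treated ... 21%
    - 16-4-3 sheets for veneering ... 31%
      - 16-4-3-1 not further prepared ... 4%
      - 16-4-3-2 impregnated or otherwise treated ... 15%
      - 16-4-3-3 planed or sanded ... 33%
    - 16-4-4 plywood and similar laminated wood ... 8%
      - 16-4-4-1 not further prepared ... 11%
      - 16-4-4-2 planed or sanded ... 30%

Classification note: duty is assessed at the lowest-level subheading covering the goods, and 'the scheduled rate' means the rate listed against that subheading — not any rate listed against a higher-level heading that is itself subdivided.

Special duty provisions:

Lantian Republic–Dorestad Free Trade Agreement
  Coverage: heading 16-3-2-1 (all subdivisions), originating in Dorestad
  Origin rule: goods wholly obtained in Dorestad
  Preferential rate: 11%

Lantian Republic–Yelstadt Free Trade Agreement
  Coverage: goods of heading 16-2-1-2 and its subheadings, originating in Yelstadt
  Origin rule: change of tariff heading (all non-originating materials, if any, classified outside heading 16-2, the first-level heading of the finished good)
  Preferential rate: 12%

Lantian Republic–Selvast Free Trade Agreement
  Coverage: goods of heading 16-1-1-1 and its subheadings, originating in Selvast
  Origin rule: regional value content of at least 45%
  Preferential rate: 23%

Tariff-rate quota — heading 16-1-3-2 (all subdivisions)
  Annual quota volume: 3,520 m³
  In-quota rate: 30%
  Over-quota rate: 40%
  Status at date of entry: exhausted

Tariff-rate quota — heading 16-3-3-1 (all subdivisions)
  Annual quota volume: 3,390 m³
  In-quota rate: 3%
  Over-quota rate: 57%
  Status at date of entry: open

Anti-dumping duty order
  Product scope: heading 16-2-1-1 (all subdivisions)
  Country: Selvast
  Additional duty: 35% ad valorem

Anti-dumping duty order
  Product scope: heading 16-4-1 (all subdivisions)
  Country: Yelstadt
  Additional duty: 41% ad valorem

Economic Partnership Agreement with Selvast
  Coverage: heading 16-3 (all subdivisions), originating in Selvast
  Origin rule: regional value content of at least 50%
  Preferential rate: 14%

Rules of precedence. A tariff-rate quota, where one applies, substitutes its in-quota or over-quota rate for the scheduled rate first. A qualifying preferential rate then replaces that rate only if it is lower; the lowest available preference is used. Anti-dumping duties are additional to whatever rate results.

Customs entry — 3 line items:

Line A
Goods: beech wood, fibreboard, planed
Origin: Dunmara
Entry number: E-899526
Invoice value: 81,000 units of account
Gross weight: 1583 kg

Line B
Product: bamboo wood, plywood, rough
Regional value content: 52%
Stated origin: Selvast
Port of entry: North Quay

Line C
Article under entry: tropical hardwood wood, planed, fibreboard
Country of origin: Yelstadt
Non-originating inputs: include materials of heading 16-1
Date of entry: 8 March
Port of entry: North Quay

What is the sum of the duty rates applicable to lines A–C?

Line A: beech → 16-4; fibreboard → 16-4-1; planed → 16-4-1-2. Scheduled 10%. No special measure applies. → 10%.
Line B: bamboo → 16-3; plywood → 16-3-4; rough → 16-3-4-2. Scheduled 19%. Selvast agreement on 16-1-1-1: 16-3-4-2 not covered; Selvast agreement on 16-3: RVC ≥ 50% → 14% available; preferential 14%. → 14%.
Line C: tropical hardwood → 16-1; fibreboard → 16-1-2; planed → 16-1-2-2. Scheduled 2%. Yelstadt agreement on 16-2-1-2: 16-1-2-2 not covered. → 2%.
Sum: 10% + 14% + 2% = 26%.

26%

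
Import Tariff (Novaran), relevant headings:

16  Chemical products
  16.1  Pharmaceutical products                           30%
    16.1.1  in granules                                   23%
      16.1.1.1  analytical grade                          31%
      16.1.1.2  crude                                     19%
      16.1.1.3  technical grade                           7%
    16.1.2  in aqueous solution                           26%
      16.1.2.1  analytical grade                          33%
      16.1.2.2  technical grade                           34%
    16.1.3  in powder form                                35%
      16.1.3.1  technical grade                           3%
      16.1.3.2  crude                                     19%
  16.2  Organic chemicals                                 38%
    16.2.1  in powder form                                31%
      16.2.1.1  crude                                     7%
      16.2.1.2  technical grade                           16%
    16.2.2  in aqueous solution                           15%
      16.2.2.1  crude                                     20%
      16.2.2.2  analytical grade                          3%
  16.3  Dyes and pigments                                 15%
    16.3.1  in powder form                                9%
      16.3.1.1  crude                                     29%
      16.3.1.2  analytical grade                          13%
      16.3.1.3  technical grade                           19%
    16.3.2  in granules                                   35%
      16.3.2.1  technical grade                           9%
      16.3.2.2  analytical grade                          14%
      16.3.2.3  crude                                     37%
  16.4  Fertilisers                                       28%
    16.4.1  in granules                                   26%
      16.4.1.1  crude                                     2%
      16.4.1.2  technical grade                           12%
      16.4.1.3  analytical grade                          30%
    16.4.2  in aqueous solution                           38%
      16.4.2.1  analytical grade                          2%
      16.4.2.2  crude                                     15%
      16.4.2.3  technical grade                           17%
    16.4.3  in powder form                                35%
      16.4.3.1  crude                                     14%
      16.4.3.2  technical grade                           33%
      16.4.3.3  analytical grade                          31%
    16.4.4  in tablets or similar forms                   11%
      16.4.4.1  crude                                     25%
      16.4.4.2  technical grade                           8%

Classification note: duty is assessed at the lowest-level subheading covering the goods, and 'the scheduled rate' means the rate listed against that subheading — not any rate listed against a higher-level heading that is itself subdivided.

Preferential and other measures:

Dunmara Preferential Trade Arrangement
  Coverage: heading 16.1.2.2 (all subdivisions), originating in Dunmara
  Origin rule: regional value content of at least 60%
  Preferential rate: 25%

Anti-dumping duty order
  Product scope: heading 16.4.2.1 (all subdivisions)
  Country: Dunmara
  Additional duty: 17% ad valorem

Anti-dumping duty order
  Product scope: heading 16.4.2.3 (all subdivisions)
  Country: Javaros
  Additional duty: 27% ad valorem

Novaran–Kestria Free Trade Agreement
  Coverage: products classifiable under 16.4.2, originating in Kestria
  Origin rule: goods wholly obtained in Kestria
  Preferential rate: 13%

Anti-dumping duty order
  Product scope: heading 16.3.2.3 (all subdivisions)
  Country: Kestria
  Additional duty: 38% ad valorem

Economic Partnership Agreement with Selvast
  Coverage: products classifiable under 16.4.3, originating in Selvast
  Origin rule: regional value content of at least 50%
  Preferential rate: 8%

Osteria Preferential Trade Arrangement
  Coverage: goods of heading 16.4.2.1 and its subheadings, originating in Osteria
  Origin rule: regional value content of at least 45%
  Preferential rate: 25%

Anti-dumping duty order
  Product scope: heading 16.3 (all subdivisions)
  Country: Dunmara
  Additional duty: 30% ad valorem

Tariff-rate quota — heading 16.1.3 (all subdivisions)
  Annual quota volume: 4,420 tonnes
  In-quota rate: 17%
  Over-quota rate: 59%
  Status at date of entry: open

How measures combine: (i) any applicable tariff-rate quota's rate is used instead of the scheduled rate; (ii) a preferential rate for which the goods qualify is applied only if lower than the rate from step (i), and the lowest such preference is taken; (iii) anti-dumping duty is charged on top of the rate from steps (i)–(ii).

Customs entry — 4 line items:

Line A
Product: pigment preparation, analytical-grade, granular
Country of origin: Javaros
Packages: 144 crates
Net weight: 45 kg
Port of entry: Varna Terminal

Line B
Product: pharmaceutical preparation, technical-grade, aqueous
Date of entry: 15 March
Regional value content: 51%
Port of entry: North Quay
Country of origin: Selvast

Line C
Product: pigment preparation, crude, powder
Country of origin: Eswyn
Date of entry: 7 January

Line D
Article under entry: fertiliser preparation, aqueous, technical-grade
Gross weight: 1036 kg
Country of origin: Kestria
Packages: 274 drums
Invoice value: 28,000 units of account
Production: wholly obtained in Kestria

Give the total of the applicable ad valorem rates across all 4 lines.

Line A: pigment → 16.3; granular → 16.3.2; analytical-grade → 16.3.2.2. Scheduled 14%. No special measure applies. → 14%.
Line B: pharmaceutical → 16.1; aqueous → 16.1.2; technical-grade → 16.1.2.2. Scheduled 34%. Selvast agreement on 16.4.3: 16.1.2.2 not covered. → 34%.
Line C: pigment → 16.3; powder → 16.3.1; crude → 16.3.1.1. Scheduled 29%. No special measure applies. → 29%.
Line D: fertiliser → 16.4; aqueous → 16.4.2; technical-grade → 16.4.2.3. Scheduled 17%. Kestria agreement on 16.4.2: wholly obtained → 13% available; preferential 13%. → 13%.
Sum: 14% + 34% + 29% + 13% = 90%.

90%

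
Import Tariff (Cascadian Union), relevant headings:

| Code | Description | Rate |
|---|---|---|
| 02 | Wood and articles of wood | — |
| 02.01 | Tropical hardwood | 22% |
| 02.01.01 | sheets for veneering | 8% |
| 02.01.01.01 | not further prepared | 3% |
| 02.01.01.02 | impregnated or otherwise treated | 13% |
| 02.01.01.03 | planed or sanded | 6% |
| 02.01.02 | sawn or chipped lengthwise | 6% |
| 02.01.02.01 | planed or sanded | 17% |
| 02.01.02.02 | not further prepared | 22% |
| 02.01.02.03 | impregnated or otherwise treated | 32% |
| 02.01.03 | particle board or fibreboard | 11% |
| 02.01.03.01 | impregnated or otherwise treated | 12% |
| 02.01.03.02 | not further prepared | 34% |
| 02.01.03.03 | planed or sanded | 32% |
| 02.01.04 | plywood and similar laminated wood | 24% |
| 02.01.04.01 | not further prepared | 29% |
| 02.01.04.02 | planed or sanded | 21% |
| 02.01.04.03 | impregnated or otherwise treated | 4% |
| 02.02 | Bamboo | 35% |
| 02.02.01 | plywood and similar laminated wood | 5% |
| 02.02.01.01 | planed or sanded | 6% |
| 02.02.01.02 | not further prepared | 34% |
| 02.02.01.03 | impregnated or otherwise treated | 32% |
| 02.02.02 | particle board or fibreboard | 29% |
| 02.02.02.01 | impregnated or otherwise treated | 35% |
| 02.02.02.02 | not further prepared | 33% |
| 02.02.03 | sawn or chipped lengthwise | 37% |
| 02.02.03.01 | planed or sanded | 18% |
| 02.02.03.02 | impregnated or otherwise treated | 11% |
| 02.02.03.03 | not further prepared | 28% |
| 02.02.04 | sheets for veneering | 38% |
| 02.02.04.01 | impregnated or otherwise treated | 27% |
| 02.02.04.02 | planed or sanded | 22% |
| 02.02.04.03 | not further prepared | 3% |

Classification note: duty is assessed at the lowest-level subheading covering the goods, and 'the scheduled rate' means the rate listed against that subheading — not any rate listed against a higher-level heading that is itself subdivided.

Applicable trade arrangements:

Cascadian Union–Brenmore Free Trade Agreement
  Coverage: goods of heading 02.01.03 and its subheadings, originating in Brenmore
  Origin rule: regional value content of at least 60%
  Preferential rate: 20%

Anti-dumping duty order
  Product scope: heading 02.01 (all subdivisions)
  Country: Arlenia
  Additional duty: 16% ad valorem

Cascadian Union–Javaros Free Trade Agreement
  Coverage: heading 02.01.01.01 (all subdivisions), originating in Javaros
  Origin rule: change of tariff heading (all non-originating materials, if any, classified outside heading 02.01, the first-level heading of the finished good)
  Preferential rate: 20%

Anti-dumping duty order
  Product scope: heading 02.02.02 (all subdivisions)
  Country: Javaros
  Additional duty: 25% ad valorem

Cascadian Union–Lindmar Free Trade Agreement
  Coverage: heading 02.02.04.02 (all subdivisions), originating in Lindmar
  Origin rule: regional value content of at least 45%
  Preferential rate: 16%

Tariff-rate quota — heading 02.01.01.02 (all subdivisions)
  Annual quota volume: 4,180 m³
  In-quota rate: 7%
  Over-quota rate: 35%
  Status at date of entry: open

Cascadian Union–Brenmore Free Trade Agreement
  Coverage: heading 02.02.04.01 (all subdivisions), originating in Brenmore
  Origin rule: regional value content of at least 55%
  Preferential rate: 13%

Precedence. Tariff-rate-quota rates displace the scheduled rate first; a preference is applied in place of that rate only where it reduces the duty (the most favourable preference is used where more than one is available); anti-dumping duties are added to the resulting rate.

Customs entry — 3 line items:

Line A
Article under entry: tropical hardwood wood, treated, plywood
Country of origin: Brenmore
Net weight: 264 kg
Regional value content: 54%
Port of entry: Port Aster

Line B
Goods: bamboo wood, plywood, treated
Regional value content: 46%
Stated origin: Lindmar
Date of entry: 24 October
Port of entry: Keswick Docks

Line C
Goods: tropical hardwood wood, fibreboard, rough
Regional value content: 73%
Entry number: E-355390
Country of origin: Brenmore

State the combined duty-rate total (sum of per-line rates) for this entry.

56%

Line A: tropical hardwood → 02.01; plywood → 02.01.04; treated → 02.01.04.03. Scheduled 4%. Brenmore agreement on 02.01.03: 02.01.04.03 not covered; Brenmore agreement on 02.02.04.01: 02.01.04.03 not covered. → 4%.
Line B: bamboo → 02.02; plywood → 02.02.01; treated → 02.02.01.03. Scheduled 32%. Lindmar agreement on 02.02.04.02: 02.02.01.03 not covered. → 32%.
Line C: tropical hardwood → 02.01; fibreboard → 02.01.03; rough → 02.01.03.02. Scheduled 34%. Brenmore agreement on 02.01.03: RVC ≥ 60% → 20% available; Brenmore agreement on 02.02.04.01: 02.01.03.02 not covered; preferential 20%. → 20%.
Sum: 4% + 32% + 20% = 56%.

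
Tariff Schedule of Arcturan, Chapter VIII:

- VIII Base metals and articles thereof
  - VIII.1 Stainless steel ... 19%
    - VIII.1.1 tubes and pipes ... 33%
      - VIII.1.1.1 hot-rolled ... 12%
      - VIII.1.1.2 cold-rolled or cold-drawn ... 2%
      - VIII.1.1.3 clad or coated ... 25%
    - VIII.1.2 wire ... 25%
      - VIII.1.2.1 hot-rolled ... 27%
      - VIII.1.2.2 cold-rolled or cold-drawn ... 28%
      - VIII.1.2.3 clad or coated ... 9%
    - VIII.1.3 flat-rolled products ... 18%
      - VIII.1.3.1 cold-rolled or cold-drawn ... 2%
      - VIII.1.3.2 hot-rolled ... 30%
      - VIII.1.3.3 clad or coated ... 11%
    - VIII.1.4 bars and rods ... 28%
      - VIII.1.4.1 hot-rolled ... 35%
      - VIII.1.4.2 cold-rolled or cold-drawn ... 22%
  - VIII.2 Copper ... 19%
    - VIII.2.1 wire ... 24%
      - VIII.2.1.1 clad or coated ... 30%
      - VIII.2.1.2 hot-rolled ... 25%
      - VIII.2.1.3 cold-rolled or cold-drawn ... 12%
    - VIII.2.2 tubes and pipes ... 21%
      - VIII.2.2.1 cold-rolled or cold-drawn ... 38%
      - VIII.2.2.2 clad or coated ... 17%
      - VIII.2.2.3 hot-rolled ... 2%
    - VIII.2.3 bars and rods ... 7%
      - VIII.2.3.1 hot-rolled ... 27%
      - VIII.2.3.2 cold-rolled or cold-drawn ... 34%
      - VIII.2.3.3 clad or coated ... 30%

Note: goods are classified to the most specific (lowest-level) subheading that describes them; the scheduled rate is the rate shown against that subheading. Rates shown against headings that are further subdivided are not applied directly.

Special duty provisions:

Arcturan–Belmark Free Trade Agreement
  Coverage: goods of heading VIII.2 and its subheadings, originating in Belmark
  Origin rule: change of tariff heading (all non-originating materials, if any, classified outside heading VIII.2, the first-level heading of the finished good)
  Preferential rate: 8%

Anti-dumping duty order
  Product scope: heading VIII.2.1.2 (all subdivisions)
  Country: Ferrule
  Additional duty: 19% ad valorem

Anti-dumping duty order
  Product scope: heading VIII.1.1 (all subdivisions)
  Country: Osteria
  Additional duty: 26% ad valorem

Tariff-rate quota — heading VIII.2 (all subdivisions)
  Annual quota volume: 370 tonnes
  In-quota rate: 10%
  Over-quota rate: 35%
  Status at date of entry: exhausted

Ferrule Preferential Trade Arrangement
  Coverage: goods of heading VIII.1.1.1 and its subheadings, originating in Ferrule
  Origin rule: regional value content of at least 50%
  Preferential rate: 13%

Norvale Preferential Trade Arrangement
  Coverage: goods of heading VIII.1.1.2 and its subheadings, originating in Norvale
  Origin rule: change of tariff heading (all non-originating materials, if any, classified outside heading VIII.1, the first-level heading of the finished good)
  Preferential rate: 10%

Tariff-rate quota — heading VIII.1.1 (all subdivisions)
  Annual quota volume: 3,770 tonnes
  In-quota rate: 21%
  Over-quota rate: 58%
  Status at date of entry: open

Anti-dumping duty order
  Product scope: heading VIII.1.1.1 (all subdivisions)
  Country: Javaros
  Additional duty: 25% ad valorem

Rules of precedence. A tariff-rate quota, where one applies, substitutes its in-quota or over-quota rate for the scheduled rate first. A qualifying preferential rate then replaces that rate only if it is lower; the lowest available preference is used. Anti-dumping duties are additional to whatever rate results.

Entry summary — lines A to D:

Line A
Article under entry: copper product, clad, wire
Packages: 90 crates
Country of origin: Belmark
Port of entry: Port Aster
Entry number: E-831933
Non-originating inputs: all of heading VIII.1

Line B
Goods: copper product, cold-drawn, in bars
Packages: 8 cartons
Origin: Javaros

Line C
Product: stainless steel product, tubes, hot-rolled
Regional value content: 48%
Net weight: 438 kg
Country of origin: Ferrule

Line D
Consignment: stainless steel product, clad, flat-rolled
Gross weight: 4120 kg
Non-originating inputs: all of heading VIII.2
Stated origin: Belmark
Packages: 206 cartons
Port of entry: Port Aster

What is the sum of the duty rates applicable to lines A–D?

Line A: copper → VIII.2; wire → VIII.2.1; clad → VIII.2.1.1. Scheduled 30%. quota on VIII.2 exhausted → over-quota 35%; Belmark agreement on VIII.2: CTH met → 8% available; preferential 8%. → 8%.
Line B: copper → VIII.2; in bars → VIII.2.3; cold-drawn → VIII.2.3.2. Scheduled 34%. quota on VIII.2 exhausted → over-quota 35%. → 35%.
Line C: stainless steel → VIII.1; tubes → VIII.1.1; hot-rolled → VIII.1.1.1. Scheduled 12%. quota on VIII.1.1 open → in-quota 21%; Ferrule agreement on VIII.1.1.1: RVC < 50%. → 21%.
Line D: stainless steel → VIII.1; flat-rolled → VIII.1.3; clad → VIII.1.3.3. Scheduled 11%. Belmark agreement on VIII.2: VIII.1.3.3 not covered. → 11%.
Sum: 8% + 35% + 21% + 11% = 75%.

75%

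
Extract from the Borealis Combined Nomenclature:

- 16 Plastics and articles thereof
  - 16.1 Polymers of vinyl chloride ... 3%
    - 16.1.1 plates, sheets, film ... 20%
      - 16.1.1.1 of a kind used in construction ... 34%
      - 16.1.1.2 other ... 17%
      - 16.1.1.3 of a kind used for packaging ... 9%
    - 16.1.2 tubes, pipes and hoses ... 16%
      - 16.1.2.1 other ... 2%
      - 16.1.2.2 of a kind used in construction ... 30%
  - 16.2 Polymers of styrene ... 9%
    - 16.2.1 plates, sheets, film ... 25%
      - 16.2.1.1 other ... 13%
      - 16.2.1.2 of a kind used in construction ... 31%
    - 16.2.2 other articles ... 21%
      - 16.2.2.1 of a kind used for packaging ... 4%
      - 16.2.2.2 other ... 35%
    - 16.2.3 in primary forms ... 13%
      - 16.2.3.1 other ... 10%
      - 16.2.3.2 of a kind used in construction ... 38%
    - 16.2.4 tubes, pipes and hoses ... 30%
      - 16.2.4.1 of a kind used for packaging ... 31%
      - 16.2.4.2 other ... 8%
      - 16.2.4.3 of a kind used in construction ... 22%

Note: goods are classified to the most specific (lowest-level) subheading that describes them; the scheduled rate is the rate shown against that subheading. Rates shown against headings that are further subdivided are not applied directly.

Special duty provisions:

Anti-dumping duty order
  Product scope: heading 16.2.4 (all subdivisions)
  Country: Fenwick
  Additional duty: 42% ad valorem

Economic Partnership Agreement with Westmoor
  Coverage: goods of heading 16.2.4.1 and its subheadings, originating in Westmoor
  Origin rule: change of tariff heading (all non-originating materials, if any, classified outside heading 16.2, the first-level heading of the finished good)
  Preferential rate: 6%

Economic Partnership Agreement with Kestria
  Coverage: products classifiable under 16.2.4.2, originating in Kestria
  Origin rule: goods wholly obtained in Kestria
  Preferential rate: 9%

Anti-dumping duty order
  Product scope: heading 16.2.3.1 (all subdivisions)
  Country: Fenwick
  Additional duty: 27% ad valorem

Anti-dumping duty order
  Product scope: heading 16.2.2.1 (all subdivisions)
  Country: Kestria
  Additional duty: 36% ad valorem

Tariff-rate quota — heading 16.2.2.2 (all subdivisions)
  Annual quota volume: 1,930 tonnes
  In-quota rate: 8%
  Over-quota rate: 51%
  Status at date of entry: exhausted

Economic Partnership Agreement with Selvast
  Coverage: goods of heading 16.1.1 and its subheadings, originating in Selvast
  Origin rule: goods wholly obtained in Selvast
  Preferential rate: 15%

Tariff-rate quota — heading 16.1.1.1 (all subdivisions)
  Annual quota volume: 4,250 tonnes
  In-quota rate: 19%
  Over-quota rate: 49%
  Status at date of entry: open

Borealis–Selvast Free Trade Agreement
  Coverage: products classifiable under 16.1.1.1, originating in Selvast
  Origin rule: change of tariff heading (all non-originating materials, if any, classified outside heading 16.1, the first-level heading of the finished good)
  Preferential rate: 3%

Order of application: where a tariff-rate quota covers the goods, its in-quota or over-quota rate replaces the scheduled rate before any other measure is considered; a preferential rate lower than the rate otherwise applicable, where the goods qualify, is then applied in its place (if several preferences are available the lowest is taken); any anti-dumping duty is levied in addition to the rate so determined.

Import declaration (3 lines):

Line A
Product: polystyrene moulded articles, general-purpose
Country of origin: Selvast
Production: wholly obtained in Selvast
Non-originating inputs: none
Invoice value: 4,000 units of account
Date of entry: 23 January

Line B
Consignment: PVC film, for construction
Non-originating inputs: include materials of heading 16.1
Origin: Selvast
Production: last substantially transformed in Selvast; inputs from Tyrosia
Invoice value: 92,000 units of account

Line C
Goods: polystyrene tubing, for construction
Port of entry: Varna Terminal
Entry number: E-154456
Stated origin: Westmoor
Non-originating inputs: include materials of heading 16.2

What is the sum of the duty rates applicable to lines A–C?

Line A: polystyrene → 16.2; moulded articles → 16.2.2; general-purpose → 16.2.2.2. Scheduled 35%. quota on 16.2.2.2 exhausted → over-quota 51%; Selvast agreement on 16.1.1: 16.2.2.2 not covered; Selvast agreement on 16.1.1.1: 16.2.2.2 not covered. → 51%.
Line B: PVC → 16.1; film → 16.1.1; for construction → 16.1.1.1. Scheduled 34%. quota on 16.1.1.1 open → in-quota 19%; Selvast agreement on 16.1.1: not wholly obtained; Selvast agreement on 16.1.1.1: CTH not met. → 19%.
Line C: polystyrene → 16.2; tubing → 16.2.4; for construction → 16.2.4.3. Scheduled 22%. Westmoor agreement on 16.2.4.1: 16.2.4.3 not covered. → 22%.
Sum: 51% + 19% + 22% = 92%.

92%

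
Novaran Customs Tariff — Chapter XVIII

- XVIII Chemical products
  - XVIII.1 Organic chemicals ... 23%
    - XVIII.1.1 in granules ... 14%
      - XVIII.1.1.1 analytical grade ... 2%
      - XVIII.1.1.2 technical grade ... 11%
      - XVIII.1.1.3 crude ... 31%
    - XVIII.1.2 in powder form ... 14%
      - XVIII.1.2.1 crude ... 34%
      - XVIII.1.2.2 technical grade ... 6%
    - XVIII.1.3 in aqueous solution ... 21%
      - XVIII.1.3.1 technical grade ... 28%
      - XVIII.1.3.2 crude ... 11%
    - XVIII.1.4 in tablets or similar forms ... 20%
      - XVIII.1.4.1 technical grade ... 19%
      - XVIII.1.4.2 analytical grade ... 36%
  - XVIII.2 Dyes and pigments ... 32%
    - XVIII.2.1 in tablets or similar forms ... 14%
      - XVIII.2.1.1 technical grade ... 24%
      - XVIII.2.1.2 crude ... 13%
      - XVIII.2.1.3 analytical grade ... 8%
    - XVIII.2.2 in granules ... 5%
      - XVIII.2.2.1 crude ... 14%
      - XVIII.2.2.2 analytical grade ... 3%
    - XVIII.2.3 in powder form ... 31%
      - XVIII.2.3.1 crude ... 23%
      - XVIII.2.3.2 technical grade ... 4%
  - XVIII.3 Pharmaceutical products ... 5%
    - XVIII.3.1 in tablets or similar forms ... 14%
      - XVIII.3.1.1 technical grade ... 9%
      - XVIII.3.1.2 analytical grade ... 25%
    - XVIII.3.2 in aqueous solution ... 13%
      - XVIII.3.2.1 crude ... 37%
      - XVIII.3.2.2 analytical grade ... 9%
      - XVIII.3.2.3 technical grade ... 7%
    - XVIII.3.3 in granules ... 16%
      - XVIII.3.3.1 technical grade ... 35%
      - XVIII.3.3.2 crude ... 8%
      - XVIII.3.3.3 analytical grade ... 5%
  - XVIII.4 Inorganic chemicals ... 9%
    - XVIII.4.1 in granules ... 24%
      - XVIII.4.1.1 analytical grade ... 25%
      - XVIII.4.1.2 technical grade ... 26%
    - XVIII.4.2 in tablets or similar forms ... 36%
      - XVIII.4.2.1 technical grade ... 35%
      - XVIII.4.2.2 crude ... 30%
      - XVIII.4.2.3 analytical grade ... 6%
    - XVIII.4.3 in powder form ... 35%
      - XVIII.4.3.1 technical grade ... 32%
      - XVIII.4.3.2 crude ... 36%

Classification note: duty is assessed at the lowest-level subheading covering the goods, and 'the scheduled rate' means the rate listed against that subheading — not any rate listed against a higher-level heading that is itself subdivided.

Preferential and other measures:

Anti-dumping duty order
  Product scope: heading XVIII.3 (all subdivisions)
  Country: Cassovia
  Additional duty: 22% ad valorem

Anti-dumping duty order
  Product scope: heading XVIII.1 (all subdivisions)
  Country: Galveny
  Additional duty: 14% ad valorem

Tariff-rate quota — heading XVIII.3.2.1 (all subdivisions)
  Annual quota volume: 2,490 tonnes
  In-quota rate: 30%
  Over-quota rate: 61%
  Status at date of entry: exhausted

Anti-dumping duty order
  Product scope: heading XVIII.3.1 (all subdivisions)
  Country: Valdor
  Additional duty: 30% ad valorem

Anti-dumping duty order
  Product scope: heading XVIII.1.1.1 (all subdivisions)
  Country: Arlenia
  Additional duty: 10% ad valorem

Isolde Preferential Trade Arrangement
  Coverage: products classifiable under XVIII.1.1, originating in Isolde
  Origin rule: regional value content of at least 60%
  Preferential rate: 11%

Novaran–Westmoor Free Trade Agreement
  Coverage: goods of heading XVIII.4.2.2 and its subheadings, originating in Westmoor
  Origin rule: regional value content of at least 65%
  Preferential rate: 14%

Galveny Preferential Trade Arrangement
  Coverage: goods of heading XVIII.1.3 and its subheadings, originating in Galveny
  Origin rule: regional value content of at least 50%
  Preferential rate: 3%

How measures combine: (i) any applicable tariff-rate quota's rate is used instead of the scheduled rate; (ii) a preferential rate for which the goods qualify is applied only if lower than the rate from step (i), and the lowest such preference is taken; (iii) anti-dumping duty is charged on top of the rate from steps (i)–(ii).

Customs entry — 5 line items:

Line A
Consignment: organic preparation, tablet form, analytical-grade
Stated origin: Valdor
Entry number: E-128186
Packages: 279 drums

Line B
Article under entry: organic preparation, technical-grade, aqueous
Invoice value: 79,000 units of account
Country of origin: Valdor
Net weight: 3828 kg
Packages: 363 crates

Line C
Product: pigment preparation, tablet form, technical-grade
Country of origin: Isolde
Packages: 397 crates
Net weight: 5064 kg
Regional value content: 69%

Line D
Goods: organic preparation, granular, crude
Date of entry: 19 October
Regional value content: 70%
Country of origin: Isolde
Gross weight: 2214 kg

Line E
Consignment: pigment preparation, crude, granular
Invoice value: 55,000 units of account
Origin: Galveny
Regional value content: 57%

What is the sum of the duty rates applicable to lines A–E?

Line A: organic → XVIII.1; tablet form → XVIII.1.4; analytical-grade → XVIII.1.4.2. Scheduled 36%. No special measure applies. → 36%.
Line B: organic → XVIII.1; aqueous → XVIII.1.3; technical-grade → XVIII.1.3.1. Scheduled 28%. No special measure applies. → 28%.
Line C: pigment → XVIII.2; tablet form → XVIII.2.1; technical-grade → XVIII.2.1.1. Scheduled 24%. Isolde agreement on XVIII.1.1: XVIII.2.1.1 not covered. → 24%.
Line D: organic → XVIII.1; granular → XVIII.1.1; crude → XVIII.1.1.3. Scheduled 31%. Isolde agreement on XVIII.1.1: RVC ≥ 60% → 11% available; preferential 11%. → 11%.
Line E: pigment → XVIII.2; granular → XVIII.2.2; crude → XVIII.2.2.1. Scheduled 14%. Galveny agreement on XVIII.1.3: XVIII.2.2.1 not covered. → 14%.
Sum: 36% + 28% + 24% + 11% + 14% = 113%.

113%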